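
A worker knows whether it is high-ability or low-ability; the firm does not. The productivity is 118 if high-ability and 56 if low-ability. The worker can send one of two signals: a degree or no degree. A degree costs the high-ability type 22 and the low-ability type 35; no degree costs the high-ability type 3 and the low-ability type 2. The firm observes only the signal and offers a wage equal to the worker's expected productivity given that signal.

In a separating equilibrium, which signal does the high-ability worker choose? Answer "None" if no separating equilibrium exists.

Try high-ability → degree, low-ability → no degree:
  If types separate, degree earns payment 118 and no degree earns 56.
  High-ability: degree gives 118 − 22 = 96; no degree gives 56 − 3 = 53. No deviation. ✓
  Low-ability: no degree gives 56 − 2 = 54; degree gives 118 − 35 = 83. Would deviate. ✗
Try high-ability → no degree, low-ability → degree:
  If types separate, no degree earns payment 118 and degree earns 56.
  High-ability: no degree gives 118 − 3 = 115; degree gives 56 − 22 = 34. No deviation. ✓
  Low-ability: degree gives 56 − 35 = 21; no degree gives 118 − 2 = 116. Would deviate. ✗
Neither assignment is incentive-compatible.

None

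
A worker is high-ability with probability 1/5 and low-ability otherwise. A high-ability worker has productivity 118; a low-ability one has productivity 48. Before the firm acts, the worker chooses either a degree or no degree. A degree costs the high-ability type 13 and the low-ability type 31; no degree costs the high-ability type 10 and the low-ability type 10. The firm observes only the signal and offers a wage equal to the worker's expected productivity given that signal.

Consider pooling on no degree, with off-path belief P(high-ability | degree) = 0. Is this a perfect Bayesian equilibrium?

Yes

On the equilibrium path (no degree) the firm holds the prior 1/5 and pays 1/5·118 + 4/5·48 = 62. Off-path (degree) belief 0 gives 0·118 + 1·48 = 48.
High-ability: no degree gives 62 − 10 = 52; degree gives 48 − 13 = 35. Stays. ✓
Low-ability: no degree gives 62 − 10 = 52; degree gives 48 − 31 = 17. Stays. ✓
Beliefs are Bayes-consistent on-path and both types best-respond.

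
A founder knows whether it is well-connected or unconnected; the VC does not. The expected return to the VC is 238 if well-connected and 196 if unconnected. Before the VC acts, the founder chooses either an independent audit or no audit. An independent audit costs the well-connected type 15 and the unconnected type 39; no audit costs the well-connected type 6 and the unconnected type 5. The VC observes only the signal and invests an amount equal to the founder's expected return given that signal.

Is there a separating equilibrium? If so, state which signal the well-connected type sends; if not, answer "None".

Try well-connected → audit, unconnected → no audit:
  If types separate, audit earns payment 238 and no audit earns 196.
  Well-connected: audit gives 238 − 15 = 223; no audit gives 196 − 6 = 190. No deviation. ✓
  Unconnected: no audit gives 196 − 5 = 191; audit gives 238 − 39 = 199. Would deviate. ✗
Try well-connected → no audit, unconnected → audit:
  If types separate, no audit earns payment 238 and audit earns 196.
  Well-connected: no audit gives 238 − 6 = 232; audit gives 196 − 15 = 181. No deviation. ✓
  Unconnected: audit gives 196 − 39 = 157; no audit gives 238 − 5 = 233. Would deviate. ✗
Neither assignment is incentive-compatible.

None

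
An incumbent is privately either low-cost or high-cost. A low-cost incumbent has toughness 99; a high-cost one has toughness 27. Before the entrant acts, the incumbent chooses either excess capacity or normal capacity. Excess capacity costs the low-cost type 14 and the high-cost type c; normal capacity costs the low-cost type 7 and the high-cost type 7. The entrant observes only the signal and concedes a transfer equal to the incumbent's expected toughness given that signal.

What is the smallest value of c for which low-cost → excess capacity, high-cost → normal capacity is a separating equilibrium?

Under separation: excess capacity → low-cost (pays 99); normal capacity → high-cost (pays 27).
Low-cost: 99 − 14 = 85 ≥ 27 − 7 = 20. Holds regardless of c. ✓
High-cost: 27 − 7 ≥ 99 − c, so c ≥ 99 − 20 = 79.

79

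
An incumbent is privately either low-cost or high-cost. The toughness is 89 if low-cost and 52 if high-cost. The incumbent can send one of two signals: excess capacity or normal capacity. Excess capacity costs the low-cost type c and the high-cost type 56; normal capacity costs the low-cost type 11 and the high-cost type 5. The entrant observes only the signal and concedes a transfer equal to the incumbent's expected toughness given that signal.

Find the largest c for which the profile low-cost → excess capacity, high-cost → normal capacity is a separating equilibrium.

48

Under separation: excess capacity → low-cost (pays 89); normal capacity → high-cost (pays 52).
High-cost: 52 − 5 = 47 ≥ 89 − 56 = 33. Holds regardless of c. ✓
Low-cost: 89 − c ≥ 52 − 11, so c ≤ 89 − 41 = 48.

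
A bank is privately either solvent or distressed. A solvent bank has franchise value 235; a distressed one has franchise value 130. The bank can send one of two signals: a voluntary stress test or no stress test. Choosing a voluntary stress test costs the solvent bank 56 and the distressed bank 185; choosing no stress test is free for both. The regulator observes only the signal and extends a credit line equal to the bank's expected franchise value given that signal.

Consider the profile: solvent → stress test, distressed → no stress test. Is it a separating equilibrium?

Yes

If types separate, stress test earns payment 235 and no stress test earns 130.
Solvent: stress test gives 235 − 56 = 179; no stress test gives 130 − 0 = 130. No deviation. ✓
Distressed: no stress test gives 130 − 0 = 130; stress test gives 235 − 185 = 50. No deviation. ✓
Both incentive constraints hold.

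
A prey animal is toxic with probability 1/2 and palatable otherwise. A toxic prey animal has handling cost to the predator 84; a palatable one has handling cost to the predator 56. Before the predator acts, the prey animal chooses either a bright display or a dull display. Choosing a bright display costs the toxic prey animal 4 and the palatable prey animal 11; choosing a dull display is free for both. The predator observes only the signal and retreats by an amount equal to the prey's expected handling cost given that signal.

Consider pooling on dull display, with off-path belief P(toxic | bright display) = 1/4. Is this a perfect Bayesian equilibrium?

Yes

At the pooled signal (dull display) the predator holds the prior 1/2 and pays 1/2·84 + 1/2·56 = 70. Off-path (bright display) belief 1/4 gives 1/4·84 + 3/4·56 = 63.
Toxic: dull display gives 70 − 0 = 70; bright display gives 63 − 4 = 59. Stays. ✓
Palatable: dull display gives 70 − 0 = 70; bright display gives 63 − 11 = 52. Stays. ✓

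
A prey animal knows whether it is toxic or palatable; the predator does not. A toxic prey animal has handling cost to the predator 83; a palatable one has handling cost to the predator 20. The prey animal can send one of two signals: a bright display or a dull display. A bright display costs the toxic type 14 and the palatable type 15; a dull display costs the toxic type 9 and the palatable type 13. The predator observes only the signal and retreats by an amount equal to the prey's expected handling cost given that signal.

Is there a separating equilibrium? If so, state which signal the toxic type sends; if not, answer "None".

None

Try toxic → bright display, palatable → dull display:
  If types separate, bright display earns payment 83 and dull display earns 20.
  Toxic: bright display gives 83 − 14 = 69; dull display gives 20 − 9 = 11. No deviation. ✓
  Palatable: dull display gives 20 − 13 = 7; bright display gives 83 − 15 = 68. Would deviate. ✗
Try toxic → dull display, palatable → bright display:
  If types separate, dull display earns payment 83 and bright display earns 20.
  Toxic: dull display gives 83 − 9 = 74; bright display gives 20 − 14 = 6. No deviation. ✓
  Palatable: bright display gives 20 − 15 = 5; dull display gives 83 − 13 = 70. Would deviate. ✗
Neither assignment is incentive-compatible.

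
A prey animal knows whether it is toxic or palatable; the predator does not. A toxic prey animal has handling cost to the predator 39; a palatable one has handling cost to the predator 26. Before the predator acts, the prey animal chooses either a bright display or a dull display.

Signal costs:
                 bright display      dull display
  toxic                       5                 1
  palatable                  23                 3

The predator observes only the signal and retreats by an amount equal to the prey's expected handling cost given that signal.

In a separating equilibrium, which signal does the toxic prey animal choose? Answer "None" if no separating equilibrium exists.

bright display

Try toxic → bright display, palatable → dull display:
  Under separation the predator infers type exactly: bright display → toxic (pays 39), dull display → palatable (pays 26).
  Toxic: bright display gives 39 − 5 = 34; dull display gives 26 − 1 = 25. No deviation. ✓
  Palatable: dull display gives 26 − 3 = 23; bright display gives 39 − 23 = 16. No deviation. ✓
Both hold — the toxic type sends bright display.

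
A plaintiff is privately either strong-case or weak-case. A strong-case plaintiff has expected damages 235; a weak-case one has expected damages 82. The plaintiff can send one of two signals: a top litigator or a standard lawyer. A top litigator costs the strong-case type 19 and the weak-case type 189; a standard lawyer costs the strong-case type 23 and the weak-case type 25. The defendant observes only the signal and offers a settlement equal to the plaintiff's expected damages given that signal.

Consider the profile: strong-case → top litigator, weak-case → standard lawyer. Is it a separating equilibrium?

Yes

If types separate, top litigator earns payment 235 and standard lawyer earns 82.
Strong-case: top litigator gives 235 − 19 = 216; standard lawyer gives 82 − 23 = 59. No deviation. ✓
Weak-case: standard lawyer gives 82 − 25 = 57; top litigator gives 235 − 189 = 46. No deviation. ✓
Neither type gains from mimicking the other.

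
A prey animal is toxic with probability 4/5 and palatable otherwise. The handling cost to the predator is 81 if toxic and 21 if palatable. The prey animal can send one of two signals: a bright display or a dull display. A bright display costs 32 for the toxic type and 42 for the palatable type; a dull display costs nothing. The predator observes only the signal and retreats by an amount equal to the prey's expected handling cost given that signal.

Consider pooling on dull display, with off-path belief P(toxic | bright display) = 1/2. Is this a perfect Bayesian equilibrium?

On the equilibrium path (dull display) the predator holds the prior 4/5 and pays 4/5·81 + 1/5·21 = 69. Off-path (bright display) belief 1/2 gives 1/2·81 + 1/2·21 = 51.
Toxic: dull display gives 69 − 0 = 69; bright display gives 51 − 32 = 19. Stays. ✓
Palatable: dull display gives 69 − 0 = 69; bright display gives 51 − 42 = 9. Stays. ✓
Beliefs are Bayes-consistent on-path and both types best-respond.

Yes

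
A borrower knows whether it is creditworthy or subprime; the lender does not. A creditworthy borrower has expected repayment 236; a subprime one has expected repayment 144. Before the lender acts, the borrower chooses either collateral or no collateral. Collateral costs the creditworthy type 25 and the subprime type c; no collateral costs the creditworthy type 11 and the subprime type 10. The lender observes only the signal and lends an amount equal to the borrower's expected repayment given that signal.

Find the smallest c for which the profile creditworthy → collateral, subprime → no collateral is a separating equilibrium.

Under separation: collateral → creditworthy (pays 236); no collateral → subprime (pays 144).
Creditworthy: 236 − 25 = 211 ≥ 144 − 11 = 133. Holds regardless of c. ✓
Subprime: 144 − 10 ≥ 236 − c, so c ≥ 236 − 134 = 102.

102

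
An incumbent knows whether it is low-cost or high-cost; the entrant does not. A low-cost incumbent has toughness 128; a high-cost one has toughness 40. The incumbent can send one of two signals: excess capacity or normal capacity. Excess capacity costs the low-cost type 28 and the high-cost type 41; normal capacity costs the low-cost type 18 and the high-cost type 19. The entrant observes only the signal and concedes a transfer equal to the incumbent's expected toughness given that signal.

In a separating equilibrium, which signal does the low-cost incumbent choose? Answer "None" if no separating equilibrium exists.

Try low-cost → excess capacity, high-cost → normal capacity:
  If types separate, excess capacity earns payment 128 and normal capacity earns 40.
  Low-cost: excess capacity gives 128 − 28 = 100; normal capacity gives 40 − 18 = 22. No deviation. ✓
  High-cost: normal capacity gives 40 − 19 = 21; excess capacity gives 128 − 41 = 87. Would deviate. ✗
Try low-cost → normal capacity, high-cost → excess capacity:
  If types separate, normal capacity earns payment 128 and excess capacity earns 40.
  Low-cost: normal capacity gives 128 − 18 = 110; excess capacity gives 40 − 28 = 12. No deviation. ✓
  High-cost: excess capacity gives 40 − 41 = -1; normal capacity gives 128 − 19 = 109. Would deviate. ✗
Neither assignment is incentive-compatible.

None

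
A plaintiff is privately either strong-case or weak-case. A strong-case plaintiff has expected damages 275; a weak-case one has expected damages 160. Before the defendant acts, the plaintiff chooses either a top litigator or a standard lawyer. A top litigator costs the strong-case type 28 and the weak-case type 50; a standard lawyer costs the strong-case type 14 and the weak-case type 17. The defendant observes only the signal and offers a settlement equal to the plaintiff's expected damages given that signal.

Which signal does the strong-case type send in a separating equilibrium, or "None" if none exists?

None

Try strong-case → top litigator, weak-case → standard lawyer:
  If types separate, top litigator earns payment 275 and standard lawyer earns 160.
  Strong-case: top litigator gives 275 − 28 = 247; standard lawyer gives 160 − 14 = 146. No deviation. ✓
  Weak-case: standard lawyer gives 160 − 17 = 143; top litigator gives 275 − 50 = 225. Would deviate. ✗
Try strong-case → standard lawyer, weak-case → top litigator:
  If types separate, standard lawyer earns payment 275 and top litigator earns 160.
  Strong-case: standard lawyer gives 275 − 14 = 261; top litigator gives 160 − 28 = 132. No deviation. ✓
  Weak-case: top litigator gives 160 − 50 = 110; standard lawyer gives 275 − 17 = 258. Would deviate. ✗
Neither assignment is incentive-compatible.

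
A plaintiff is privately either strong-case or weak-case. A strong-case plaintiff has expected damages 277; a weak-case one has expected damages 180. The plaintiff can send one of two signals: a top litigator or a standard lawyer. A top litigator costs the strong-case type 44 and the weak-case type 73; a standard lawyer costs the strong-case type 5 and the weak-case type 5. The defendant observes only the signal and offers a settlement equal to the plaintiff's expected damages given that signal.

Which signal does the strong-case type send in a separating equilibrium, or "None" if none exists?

None

Try strong-case → top litigator, weak-case → standard lawyer:
  If types separate, top litigator earns payment 277 and standard lawyer earns 180.
  Strong-case: top litigator gives 277 − 44 = 233; standard lawyer gives 180 − 5 = 175. No deviation. ✓
  Weak-case: standard lawyer gives 180 − 5 = 175; top litigator gives 277 − 73 = 204. Would deviate. ✗
Try strong-case → standard lawyer, weak-case → top litigator:
  If types separate, standard lawyer earns payment 277 and top litigator earns 180.
  Strong-case: standard lawyer gives 277 − 5 = 272; top litigator gives 180 − 44 = 136. No deviation. ✓
  Weak-case: top litigator gives 180 − 73 = 107; standard lawyer gives 277 − 5 = 272. Would deviate. ✗
Neither assignment is incentive-compatible.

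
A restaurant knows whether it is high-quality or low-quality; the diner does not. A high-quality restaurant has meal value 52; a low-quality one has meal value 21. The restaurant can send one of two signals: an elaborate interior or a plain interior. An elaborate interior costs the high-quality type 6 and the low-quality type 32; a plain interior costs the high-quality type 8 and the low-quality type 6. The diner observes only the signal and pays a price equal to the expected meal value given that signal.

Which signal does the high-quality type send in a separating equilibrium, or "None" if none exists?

None

Try high-quality → elaborate interior, low-quality → plain interior:
  Under separation the diner infers type exactly: elaborate interior → high-quality (pays 52), plain interior → low-quality (pays 21).
  High-quality: elaborate interior gives 52 − 6 = 46; plain interior gives 21 − 8 = 13. No deviation. ✓
  Low-quality: plain interior gives 21 − 6 = 15; elaborate interior gives 52 − 32 = 20. Would deviate. ✗
Try high-quality → plain interior, low-quality → elaborate interior:
  Under separation the diner infers type exactly: plain interior → high-quality (pays 52), elaborate interior → low-quality (pays 21).
  High-quality: plain interior gives 52 − 8 = 44; elaborate interior gives 21 − 6 = 15. No deviation. ✓
  Low-quality: elaborate interior gives 21 − 32 = -11; plain interior gives 52 − 6 = 46. Would deviate. ✗
Neither assignment is incentive-compatible.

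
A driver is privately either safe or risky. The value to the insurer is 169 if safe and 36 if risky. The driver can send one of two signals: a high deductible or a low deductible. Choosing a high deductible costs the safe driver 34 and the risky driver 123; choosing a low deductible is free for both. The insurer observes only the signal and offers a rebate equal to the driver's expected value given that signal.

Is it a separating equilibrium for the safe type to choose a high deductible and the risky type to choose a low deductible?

Under separation the insurer infers type exactly: high deductible → safe (pays 169), low deductible → risky (pays 36).
Safe: high deductible gives 169 − 34 = 135; low deductible gives 36 − 0 = 36. No deviation. ✓
Risky: low deductible gives 36 − 0 = 36; high deductible gives 169 − 123 = 46. Would deviate. ✗

No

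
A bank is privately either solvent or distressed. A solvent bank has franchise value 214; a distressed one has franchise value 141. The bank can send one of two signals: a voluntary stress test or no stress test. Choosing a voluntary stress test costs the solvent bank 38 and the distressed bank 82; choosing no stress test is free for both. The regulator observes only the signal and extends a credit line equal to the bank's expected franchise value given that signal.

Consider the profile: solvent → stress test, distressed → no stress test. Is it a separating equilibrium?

Yes

If types separate, stress test earns payment 214 and no stress test earns 141.
Solvent: stress test gives 214 − 38 = 176; no stress test gives 141 − 0 = 141. No deviation. ✓
Distressed: no stress test gives 141 − 0 = 141; stress test gives 214 − 82 = 132. No deviation. ✓
Neither type gains from mimicking the other.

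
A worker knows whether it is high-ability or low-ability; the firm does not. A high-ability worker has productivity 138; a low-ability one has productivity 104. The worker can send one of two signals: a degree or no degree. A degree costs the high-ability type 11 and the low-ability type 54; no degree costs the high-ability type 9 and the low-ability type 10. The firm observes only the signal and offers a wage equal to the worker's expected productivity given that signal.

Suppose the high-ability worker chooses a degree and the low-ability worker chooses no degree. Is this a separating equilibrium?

Yes

If types separate, degree earns payment 138 and no degree earns 104.
High-ability: degree gives 138 − 11 = 127; no degree gives 104 − 9 = 95. No deviation. ✓
Low-ability: no degree gives 104 − 10 = 94; degree gives 138 − 54 = 84. No deviation. ✓
Both incentive constraints hold.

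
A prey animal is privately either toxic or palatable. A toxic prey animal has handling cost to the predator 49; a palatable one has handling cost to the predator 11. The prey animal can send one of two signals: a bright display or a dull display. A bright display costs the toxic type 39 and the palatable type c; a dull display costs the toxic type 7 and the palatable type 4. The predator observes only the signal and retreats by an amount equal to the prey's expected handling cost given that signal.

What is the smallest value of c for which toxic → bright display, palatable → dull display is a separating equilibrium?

42

Under separation: bright display → toxic (pays 49); dull display → palatable (pays 11).
Toxic: 49 − 39 = 10 ≥ 11 − 7 = 4. Holds regardless of c. ✓
Palatable: 11 − 4 ≥ 49 − c, so c ≥ 49 − 7 = 42.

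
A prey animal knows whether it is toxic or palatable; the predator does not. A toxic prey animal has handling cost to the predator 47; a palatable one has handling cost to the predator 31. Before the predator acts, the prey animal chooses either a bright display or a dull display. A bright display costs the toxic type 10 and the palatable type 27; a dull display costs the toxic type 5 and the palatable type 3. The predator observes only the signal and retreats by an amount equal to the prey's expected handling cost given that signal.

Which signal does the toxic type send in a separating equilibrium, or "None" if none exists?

bright display

Try toxic → bright display, palatable → dull display:
  If types separate, bright display earns payment 47 and dull display earns 31.
  Toxic: bright display gives 47 − 10 = 37; dull display gives 31 − 5 = 26. No deviation. ✓
  Palatable: dull display gives 31 − 3 = 28; bright display gives 47 − 27 = 20. No deviation. ✓
Both hold — the toxic type sends bright display.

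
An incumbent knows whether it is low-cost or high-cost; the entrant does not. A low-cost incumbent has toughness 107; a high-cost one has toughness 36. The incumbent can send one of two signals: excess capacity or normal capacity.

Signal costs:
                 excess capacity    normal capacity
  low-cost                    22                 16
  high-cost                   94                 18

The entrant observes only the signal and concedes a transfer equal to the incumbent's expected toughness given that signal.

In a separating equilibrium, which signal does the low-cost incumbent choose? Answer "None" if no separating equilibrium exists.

excess capacity

Try low-cost → excess capacity, high-cost → normal capacity:
  If types separate, excess capacity earns payment 107 and normal capacity earns 36.
  Low-cost: excess capacity gives 107 − 22 = 85; normal capacity gives 36 − 16 = 20. No deviation. ✓
  High-cost: normal capacity gives 36 − 18 = 18; excess capacity gives 107 − 94 = 13. No deviation. ✓
Both hold — the low-cost type sends excess capacity.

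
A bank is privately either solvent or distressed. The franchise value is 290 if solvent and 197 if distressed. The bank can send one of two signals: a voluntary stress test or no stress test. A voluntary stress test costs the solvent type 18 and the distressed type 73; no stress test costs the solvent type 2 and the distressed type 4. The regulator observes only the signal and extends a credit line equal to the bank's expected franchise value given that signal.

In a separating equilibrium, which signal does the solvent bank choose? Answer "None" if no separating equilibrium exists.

None

Try solvent → stress test, distressed → no stress test:
  Under separation the regulator infers type exactly: stress test → solvent (pays 290), no stress test → distressed (pays 197).
  Solvent: stress test gives 290 − 18 = 272; no stress test gives 197 − 2 = 195. No deviation. ✓
  Distressed: no stress test gives 197 − 4 = 193; stress test gives 290 − 73 = 217. Would deviate. ✗
Try solvent → no stress test, distressed → stress test:
  Under separation the regulator infers type exactly: no stress test → solvent (pays 290), stress test → distressed (pays 197).
  Solvent: no stress test gives 290 − 2 = 288; stress test gives 197 − 18 = 179. No deviation. ✓
  Distressed: stress test gives 197 − 73 = 124; no stress test gives 290 − 4 = 286. Would deviate. ✗
Neither assignment is incentive-compatible.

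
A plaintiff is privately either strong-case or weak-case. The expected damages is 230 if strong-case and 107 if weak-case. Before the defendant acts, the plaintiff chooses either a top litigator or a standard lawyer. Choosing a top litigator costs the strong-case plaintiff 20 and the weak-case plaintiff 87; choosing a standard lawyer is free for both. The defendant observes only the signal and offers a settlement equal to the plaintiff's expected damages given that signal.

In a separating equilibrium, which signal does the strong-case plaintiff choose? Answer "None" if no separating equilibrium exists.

None

Try strong-case → top litigator, weak-case → standard lawyer:
  If types separate, top litigator earns payment 230 and standard lawyer earns 107.
  Strong-case: top litigator gives 230 − 20 = 210; standard lawyer gives 107 − 0 = 107. No deviation. ✓
  Weak-case: standard lawyer gives 107 − 0 = 107; top litigator gives 230 − 87 = 143. Would deviate. ✗
Try strong-case → standard lawyer, weak-case → top litigator:
  If types separate, standard lawyer earns payment 230 and top litigator earns 107.
  Strong-case: standard lawyer gives 230 − 0 = 230; top litigator gives 107 − 20 = 87. No deviation. ✓
  Weak-case: top litigator gives 107 − 87 = 20; standard lawyer gives 230 − 0 = 230. Would deviate. ✗
Neither assignment is incentive-compatible.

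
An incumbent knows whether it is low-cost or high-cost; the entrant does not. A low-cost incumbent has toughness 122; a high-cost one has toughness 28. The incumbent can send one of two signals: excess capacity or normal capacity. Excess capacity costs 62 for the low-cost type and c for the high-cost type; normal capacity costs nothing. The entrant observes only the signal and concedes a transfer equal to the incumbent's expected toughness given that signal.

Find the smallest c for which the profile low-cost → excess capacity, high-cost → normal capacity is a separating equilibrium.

Under separation: excess capacity → low-cost (pays 122); normal capacity → high-cost (pays 28).
Low-cost: 122 − 62 = 60 ≥ 28 − 0 = 28. Holds regardless of c. ✓
High-cost: 28 − 0 ≥ 122 − c, so c ≥ 122 − 28 = 94.

94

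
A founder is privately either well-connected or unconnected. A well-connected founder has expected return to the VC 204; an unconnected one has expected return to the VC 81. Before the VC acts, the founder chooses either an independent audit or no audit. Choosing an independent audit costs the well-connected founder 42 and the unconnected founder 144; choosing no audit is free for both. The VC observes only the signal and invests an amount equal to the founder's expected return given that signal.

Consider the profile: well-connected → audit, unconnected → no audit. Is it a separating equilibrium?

If types separate, audit earns payment 204 and no audit earns 81.
Well-connected: audit gives 204 − 42 = 162; no audit gives 81 − 0 = 81. No deviation. ✓
Unconnected: no audit gives 81 − 0 = 81; audit gives 204 − 144 = 60. No deviation. ✓
Both incentive constraints hold.

Yes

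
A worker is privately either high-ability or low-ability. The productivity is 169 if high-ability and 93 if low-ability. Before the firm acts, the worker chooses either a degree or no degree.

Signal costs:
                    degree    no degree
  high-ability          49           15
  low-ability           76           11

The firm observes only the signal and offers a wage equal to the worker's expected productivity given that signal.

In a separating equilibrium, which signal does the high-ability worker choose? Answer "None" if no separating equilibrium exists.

Try high-ability → degree, low-ability → no degree:
  If types separate, degree earns payment 169 and no degree earns 93.
  High-ability: degree gives 169 − 49 = 120; no degree gives 93 − 15 = 78. No deviation. ✓
  Low-ability: no degree gives 93 − 11 = 82; degree gives 169 − 76 = 93. Would deviate. ✗
Try high-ability → no degree, low-ability → degree:
  If types separate, no degree earns payment 169 and degree earns 93.
  High-ability: no degree gives 169 − 15 = 154; degree gives 93 − 49 = 44. No deviation. ✓
  Low-ability: degree gives 93 − 76 = 17; no degree gives 169 − 11 = 158. Would deviate. ✗
Neither assignment is incentive-compatible.

None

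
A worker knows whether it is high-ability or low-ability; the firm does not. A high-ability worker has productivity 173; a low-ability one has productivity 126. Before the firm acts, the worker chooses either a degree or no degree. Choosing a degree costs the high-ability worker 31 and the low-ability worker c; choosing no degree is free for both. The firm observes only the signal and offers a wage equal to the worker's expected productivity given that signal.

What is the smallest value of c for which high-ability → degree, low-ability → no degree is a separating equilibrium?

47

Under separation: degree → high-ability (pays 173); no degree → low-ability (pays 126).
High-ability: 173 − 31 = 142 ≥ 126 − 0 = 126. Holds regardless of c. ✓
Low-ability: 126 − 0 ≥ 173 − c, so c ≥ 173 − 126 = 47.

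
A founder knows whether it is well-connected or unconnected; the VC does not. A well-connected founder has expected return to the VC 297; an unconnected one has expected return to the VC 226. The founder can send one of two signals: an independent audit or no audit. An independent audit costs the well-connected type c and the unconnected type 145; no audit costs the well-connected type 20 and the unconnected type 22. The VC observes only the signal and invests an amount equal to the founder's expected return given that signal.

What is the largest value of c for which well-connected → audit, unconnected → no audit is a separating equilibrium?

Under separation: audit → well-connected (pays 297); no audit → unconnected (pays 226).
Unconnected: 226 − 22 = 204 ≥ 297 − 145 = 152. Holds regardless of c. ✓
Well-connected: 297 − c ≥ 226 − 20, so c ≤ 297 − 206 = 91.

91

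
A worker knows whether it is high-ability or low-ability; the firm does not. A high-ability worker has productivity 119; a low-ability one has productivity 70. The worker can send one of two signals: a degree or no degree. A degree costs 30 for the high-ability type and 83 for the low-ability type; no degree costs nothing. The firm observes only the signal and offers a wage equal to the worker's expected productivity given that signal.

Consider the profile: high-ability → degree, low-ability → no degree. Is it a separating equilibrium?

Yes

Under separation the firm infers type exactly: degree → high-ability (pays 119), no degree → low-ability (pays 70).
High-ability: degree gives 119 − 30 = 89; no degree gives 70 − 0 = 70. No deviation. ✓
Low-ability: no degree gives 70 − 0 = 70; degree gives 119 − 83 = 36. No deviation. ✓
Neither type gains from mimicking the other.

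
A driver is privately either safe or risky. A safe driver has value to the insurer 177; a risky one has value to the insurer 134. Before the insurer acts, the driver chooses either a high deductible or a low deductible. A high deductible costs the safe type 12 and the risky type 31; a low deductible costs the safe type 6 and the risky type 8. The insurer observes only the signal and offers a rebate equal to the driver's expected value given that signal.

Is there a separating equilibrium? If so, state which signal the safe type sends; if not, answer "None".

None

Try safe → high deductible, risky → low deductible:
  If types separate, high deductible earns payment 177 and low deductible earns 134.
  Safe: high deductible gives 177 − 12 = 165; low deductible gives 134 − 6 = 128. No deviation. ✓
  Risky: low deductible gives 134 − 8 = 126; high deductible gives 177 − 31 = 146. Would deviate. ✗
Try safe → low deductible, risky → high deductible:
  If types separate, low deductible earns payment 177 and high deductible earns 134.
  Safe: low deductible gives 177 − 6 = 171; high deductible gives 134 − 12 = 122. No deviation. ✓
  Risky: high deductible gives 134 − 31 = 103; low deductible gives 177 − 8 = 169. Would deviate. ✗
Neither assignment is incentive-compatible.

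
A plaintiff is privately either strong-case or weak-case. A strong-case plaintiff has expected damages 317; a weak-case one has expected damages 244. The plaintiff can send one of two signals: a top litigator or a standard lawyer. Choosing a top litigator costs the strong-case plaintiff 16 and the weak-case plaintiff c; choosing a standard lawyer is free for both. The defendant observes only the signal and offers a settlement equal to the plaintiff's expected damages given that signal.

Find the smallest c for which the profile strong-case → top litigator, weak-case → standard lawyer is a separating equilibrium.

73

Under separation: top litigator → strong-case (pays 317); standard lawyer → weak-case (pays 244).
Strong-case: 317 − 16 = 301 ≥ 244 − 0 = 244. Holds regardless of c. ✓
Weak-case: 244 − 0 ≥ 317 − c, so c ≥ 317 − 244 = 73.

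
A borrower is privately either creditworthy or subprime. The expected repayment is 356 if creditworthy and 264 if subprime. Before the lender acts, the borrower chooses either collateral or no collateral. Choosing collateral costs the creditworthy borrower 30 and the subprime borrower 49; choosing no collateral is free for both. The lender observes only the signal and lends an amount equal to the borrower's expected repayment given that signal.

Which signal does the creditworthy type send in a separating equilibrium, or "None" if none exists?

Try creditworthy → collateral, subprime → no collateral:
  Under separation the lender infers type exactly: collateral → creditworthy (pays 356), no collateral → subprime (pays 264).
  Creditworthy: collateral gives 356 − 30 = 326; no collateral gives 264 − 0 = 264. No deviation. ✓
  Subprime: no collateral gives 264 − 0 = 264; collateral gives 356 − 49 = 307. Would deviate. ✗
Try creditworthy → no collateral, subprime → collateral:
  Under separation the lender infers type exactly: no collateral → creditworthy (pays 356), collateral → subprime (pays 264).
  Creditworthy: no collateral gives 356 − 0 = 356; collateral gives 264 − 30 = 234. No deviation. ✓
  Subprime: collateral gives 264 − 49 = 215; no collateral gives 356 − 0 = 356. Would deviate. ✗
Neither assignment is incentive-compatible.

None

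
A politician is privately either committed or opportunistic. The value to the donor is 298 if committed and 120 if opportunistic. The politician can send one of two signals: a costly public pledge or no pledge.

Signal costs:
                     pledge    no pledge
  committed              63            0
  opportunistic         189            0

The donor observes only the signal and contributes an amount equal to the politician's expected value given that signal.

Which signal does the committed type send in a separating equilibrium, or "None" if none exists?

pledge

Try committed → pledge, opportunistic → no pledge:
  If types separate, pledge earns payment 298 and no pledge earns 120.
  Committed: pledge gives 298 − 63 = 235; no pledge gives 120 − 0 = 120. No deviation. ✓
  Opportunistic: no pledge gives 120 − 0 = 120; pledge gives 298 − 189 = 109. No deviation. ✓
Both hold — the committed type sends pledge.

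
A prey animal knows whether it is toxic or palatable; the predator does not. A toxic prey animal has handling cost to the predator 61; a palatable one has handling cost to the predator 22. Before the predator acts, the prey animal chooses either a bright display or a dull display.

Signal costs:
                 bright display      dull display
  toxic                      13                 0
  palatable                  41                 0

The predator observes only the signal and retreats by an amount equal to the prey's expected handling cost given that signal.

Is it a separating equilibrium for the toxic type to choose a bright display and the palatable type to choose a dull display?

Yes

Under separation the predator infers type exactly: bright display → toxic (pays 61), dull display → palatable (pays 22).
Toxic: bright display gives 61 − 13 = 48; dull display gives 22 − 0 = 22. No deviation. ✓
Palatable: dull display gives 22 − 0 = 22; bright display gives 61 − 41 = 20. No deviation. ✓
Neither type gains from mimicking the other.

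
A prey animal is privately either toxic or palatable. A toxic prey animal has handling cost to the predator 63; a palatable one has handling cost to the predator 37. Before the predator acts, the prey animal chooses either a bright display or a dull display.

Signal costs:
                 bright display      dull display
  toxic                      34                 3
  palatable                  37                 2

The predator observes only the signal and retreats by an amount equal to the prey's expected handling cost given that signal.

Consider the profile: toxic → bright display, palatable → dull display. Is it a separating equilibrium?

Under separation the predator infers type exactly: bright display → toxic (pays 63), dull display → palatable (pays 37).
Toxic: bright display gives 63 − 34 = 29; dull display gives 37 − 3 = 34. Would deviate. ✗
Palatable: dull display gives 37 − 2 = 35; bright display gives 63 − 37 = 26. No deviation. ✓

No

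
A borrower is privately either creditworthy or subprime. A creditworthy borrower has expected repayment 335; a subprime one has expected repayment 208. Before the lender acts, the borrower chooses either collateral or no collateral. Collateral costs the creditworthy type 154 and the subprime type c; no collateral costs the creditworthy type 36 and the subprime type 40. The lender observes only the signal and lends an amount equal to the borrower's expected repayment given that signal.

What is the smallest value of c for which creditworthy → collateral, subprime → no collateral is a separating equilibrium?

167

Under separation: collateral → creditworthy (pays 335); no collateral → subprime (pays 208).
Creditworthy: 335 − 154 = 181 ≥ 208 − 36 = 172. Holds regardless of c. ✓
Subprime: 208 − 40 ≥ 335 − c, so c ≥ 335 − 168 = 167.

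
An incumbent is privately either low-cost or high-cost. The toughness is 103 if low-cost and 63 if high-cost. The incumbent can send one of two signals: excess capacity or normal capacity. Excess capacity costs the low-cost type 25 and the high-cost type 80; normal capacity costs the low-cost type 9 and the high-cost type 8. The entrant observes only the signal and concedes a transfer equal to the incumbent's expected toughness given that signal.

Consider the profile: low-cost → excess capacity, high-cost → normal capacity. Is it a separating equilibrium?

Yes

Under separation the entrant infers type exactly: excess capacity → low-cost (pays 103), normal capacity → high-cost (pays 63).
Low-cost: excess capacity gives 103 − 25 = 78; normal capacity gives 63 − 9 = 54. No deviation. ✓
High-cost: normal capacity gives 63 − 8 = 55; excess capacity gives 103 − 80 = 23. No deviation. ✓
Neither type gains from mimicking the other.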